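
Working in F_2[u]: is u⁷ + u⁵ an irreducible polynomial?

Write h(u) = u⁷ + u⁵.
Check for roots in F_2: h(0) = 0 → root; h(1) = 0 → root.
h(0) = 0, so (u) divides h(u); h is reducible.

No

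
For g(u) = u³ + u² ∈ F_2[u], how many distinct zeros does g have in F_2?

Evaluate at each of the 2 elements of F_2:
g(0) = 0 → root; g(1) = 0 → root.
Roots: {0, 1}.

2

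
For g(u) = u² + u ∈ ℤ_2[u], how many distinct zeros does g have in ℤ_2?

Evaluate at each of the 2 elements of ℤ_2:
g(0) = 0 → root; g(1) = 0 → root.
Roots: {0, 1}.

2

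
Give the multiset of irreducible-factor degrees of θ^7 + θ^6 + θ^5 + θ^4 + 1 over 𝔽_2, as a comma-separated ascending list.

Write g(θ) = θ^7 + θ^6 + θ^5 + θ^4 + 1.
Roots in 𝔽_2: g(0) = 1; g(1) = 1.
Complete factorization: g(θ) = (θ^7 + θ^6 + θ^5 + θ^4 + 1).
Factor degrees with multiplicity: 7 = 7.

7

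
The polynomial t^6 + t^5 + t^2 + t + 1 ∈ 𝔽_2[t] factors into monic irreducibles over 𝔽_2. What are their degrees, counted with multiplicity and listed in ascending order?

Write f(t) = t^6 + t^5 + t^2 + t + 1.
Roots in 𝔽_2: f(0) = 1; f(1) = 1.
Complete factorization: f(t) = (t^6 + t^5 + t^2 + t + 1).
Factor degrees with multiplicity: 6 = 6.

6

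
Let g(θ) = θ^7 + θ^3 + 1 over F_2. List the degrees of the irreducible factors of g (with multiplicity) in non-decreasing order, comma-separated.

7

Roots in F_2: g(0) = 1; g(1) = 1.
Complete factorization: g(θ) = (θ^7 + θ^3 + 1).
Factor degrees with multiplicity: 7 = 7.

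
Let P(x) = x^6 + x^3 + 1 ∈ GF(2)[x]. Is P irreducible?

Yes

Check for roots in GF(2): P(0) = 1; P(1) = 1.
No roots, so no linear factors.
Monic irreducibles of degree 2 over GF(2): x^2 + x + 1.
None of them divide P (all give nonzero remainder).
Monic irreducibles of degree 3 over GF(2): x^3 + x + 1, x^3 + x^2 + 1.
None of them divide P (all give nonzero remainder).
No irreducible factor of degree ≤ 3 exists, so P is irreducible over GF(2).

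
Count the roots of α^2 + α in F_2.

2

Write g(α) = α^2 + α.
Evaluate at each of the 2 elements of F_2:
g(0) = 0 → root; g(1) = 0 → root.
Roots: {0, 1}.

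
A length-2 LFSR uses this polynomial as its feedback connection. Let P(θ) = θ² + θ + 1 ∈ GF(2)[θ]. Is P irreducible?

Yes

Check for roots in GF(2): P(0) = 1; P(1) = 1.
No roots. A degree-2 polynomial over a field with no linear factor is irreducible.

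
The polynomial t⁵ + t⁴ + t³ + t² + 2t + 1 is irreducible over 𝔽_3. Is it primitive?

Yes

Write f(t) = t⁵ + t⁴ + t³ + t² + 2t + 1.
|GF(3^5)^×| = 3^5 − 1 = 242. Prime factorization: 242 = 2·11^2.
f is primitive ⇔ t has order 242 in GF(3)[t]/(f), i.e. t^(242/q) ≠ 1 for each prime q | 242.
t^(121) mod f = 2.
t^(22) mod f = t⁴ + t² + t + 2.
None equal 1, so t has full order 242; f is primitive.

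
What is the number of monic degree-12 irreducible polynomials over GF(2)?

By the necklace-counting formula, N_2(12) = (1/12) Σ_{d|12} μ(12/d)·2^d.
Divisors of 12: 1, 2, 3, 4, 6, 12; μ(12/d) for each: 0, 1, 0, -1, -1, 1.
Σ = 2^2 − 2^4 − 2^6 + 2^12 = 4020.
N = 4020/12 = 335.

335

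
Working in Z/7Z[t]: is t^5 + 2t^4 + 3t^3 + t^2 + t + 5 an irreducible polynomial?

Yes

Write m(t) = t^5 + 2t^4 + 3t^3 + t^2 + t + 5.
Check for roots in Z/7Z: m(0) = 5; m(1) = 6; m(2) = 1; m(3) = 6; m(4) = 3; m(5) = 4; m(6) = 3.
No roots, so no linear factors.
Degree-2 irreducible divisors: test the 21 monic irreducibles of degree 2 over GF(7).
None of them divide m (all give nonzero remainder).
No irreducible factor of degree ≤ 2 exists, so m is irreducible over GF(7).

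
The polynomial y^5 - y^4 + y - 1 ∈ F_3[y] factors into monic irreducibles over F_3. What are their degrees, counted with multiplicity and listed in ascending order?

1, 2, 2

Write f(y) = y^5 - y^4 + y - 1.
Roots in F_3: f(0) = 2; f(1) = 0 → root; f(2) = 2.
Linear factors from roots: (y - 1).
Complete factorization: f(y) = (y - 1)·(y^2 + y - 1)·(y^2 - y - 1).
Factor degrees with multiplicity: 1 + 2 + 2 = 5.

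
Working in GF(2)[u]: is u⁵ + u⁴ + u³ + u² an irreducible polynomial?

Write h(u) = u⁵ + u⁴ + u³ + u².
Check for roots in GF(2): h(0) = 0 → root; h(1) = 0 → root.
h(0) = 0, so (u) divides h(u); h is reducible.

No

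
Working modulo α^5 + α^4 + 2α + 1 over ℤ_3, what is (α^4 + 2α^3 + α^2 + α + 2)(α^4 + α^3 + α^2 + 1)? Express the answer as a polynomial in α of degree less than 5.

α^4 + α

Multiply in ℤ_3[α]: (α^4 + 2α^3 + α^2 + α + 2)·(α^4 + α^3 + α^2 + 1) = α^8 + α^6 + α^5 + 2α^4 + 2α^3 + α + 2.
Reduce using α^5 ≡ 2α^4 + α + 2 (mod α^5 + α^4 + 2α + 1).
Reduced: α^4 + α.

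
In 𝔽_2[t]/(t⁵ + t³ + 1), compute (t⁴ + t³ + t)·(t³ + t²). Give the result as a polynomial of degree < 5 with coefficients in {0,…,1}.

Multiply in 𝔽_2[t]: (t⁴ + t³ + t)·(t³ + t²) = t⁷ + t⁵ + t⁴ + t³.
Reduce using t⁵ ≡ t³ + 1 (mod t⁵ + t³ + 1).
Reduced: t⁴ + t³ + t².

t^4 + t^3 + t^2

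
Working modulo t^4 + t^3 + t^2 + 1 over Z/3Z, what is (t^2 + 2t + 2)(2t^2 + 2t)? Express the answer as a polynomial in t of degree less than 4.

Multiply in Z/3Z[t]: (t^2 + 2t + 2)·(2t^2 + 2t) = 2t^4 + 2t^2 + t.
Reduce using t^4 ≡ 2t^3 + 2t^2 + 2 (mod t^4 + t^3 + t^2 + 1).
Reduced: t^3 + t + 1.

t^3 + t + 1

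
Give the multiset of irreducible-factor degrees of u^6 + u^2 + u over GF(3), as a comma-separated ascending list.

Write h(u) = u^6 + u^2 + u.
Roots in GF(3): h(0) = 0 → root; h(1) = 0 → root; h(2) = 1.
Linear factors from roots: (u), (u + 2).
Complete factorization: h(u) = (u)·(u + 2)^2·(u^3 + 2u^2 + 1).
Factor degrees with multiplicity: 1 + 1 + 1 + 3 = 6.

1, 1, 1, 3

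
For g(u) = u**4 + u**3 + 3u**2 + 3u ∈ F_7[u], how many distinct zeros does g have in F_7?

4

Evaluate at each of the 7 elements of F_7:
g(0) = 0 → root; g(1) = 1; g(2) = 0 → root; g(3) = 4; g(4) = 2; g(5) = 0 → root; g(6) = 0 → root.
Roots: {0, 2, 5, 6}.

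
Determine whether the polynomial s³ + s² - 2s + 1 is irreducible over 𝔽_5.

Write P(s) = s³ + s² - 2s + 1.
Check for roots in 𝔽_5: P(0) = 1; P(1) = 1; P(2) = 4; P(3) = 1; P(4) = 3.
No roots. A degree-3 polynomial over a field with no linear factor is irreducible.

Yes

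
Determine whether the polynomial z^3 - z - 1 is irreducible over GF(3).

Yes

Write h(z) = z^3 - z - 1.
Check for roots in GF(3): h(0) = 2; h(1) = 2; h(2) = 2.
No roots. A degree-3 polynomial over a field with no linear factor is irreducible.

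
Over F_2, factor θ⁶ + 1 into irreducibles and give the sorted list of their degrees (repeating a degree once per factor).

1, 1, 2, 2

Write h(θ) = θ⁶ + 1.
Roots in F_2: h(0) = 1; h(1) = 0 → root.
Linear factors from roots: (θ + 1).
Complete factorization: h(θ) = (θ + 1)^2·(θ² + θ + 1)^2.
Factor degrees with multiplicity: 1 + 1 + 2 + 2 = 6.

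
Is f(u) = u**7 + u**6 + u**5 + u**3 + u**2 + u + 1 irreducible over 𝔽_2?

Yes

Check for roots in 𝔽_2: f(0) = 1; f(1) = 1.
No roots, so no linear factors.
Monic irreducibles of degree 2 over GF(2): u**2 + u + 1.
None of them divide f (all give nonzero remainder).
Monic irreducibles of degree 3 over GF(2): u**3 + u + 1, u**3 + u**2 + 1.
None of them divide f (all give nonzero remainder).
No irreducible factor of degree ≤ 3 exists, so f is irreducible over GF(2).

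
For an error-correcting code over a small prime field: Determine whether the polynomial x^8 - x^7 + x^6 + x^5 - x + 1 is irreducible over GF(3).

Write g(x) = x^8 - x^7 + x^6 + x^5 - x + 1.
Check for roots in GF(3): g(0) = 1; g(1) = 2; g(2) = 1.
No roots, so no linear factors.
Monic irreducibles of degree 2 over GF(3): x^2 + 1, x^2 + x - 1, x^2 - x - 1.
None of them divide g (all give nonzero remainder).
Degree-3 irreducible divisors: test the 8 monic irreducibles of degree 3 over GF(3).
None of them divide g (all give nonzero remainder).
Degree-4 irreducible divisors: test the 18 monic irreducibles of degree 4 over GF(3).
None of them divide g (all give nonzero remainder).
No irreducible factor of degree ≤ 4 exists, so g is irreducible over GF(3).

Yes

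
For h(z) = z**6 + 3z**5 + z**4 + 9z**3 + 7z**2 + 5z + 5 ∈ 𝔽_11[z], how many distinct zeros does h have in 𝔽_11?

0

Evaluate at each of the 11 elements of 𝔽_11:
h(0) = 5; h(1) = 9; h(2) = 5; h(3) = 6; h(4) = 8; h(5) = 5; h(6) = 9; h(7) = 9; h(8) = 1; h(9) = 1; h(10) = 8.
No element is a root.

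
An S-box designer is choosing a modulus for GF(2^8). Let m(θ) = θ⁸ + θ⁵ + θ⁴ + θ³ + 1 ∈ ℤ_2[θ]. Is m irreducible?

Yes

Check for roots in ℤ_2: m(0) = 1; m(1) = 1.
No roots, so no linear factors.
Monic irreducibles of degree 2 over GF(2): θ² + θ + 1.
None of them divide m (all give nonzero remainder).
Monic irreducibles of degree 3 over GF(2): θ³ + θ + 1, θ³ + θ² + 1.
None of them divide m (all give nonzero remainder).
Monic irreducibles of degree 4 over GF(2): θ⁴ + θ + 1, θ⁴ + θ³ + 1, θ⁴ + θ³ + θ² + θ + 1.
None of them divide m (all give nonzero remainder).
No irreducible factor of degree ≤ 4 exists, so m is irreducible over GF(2).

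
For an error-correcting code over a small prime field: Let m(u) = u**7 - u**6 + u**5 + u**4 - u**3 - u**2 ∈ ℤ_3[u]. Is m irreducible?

No

Check for roots in ℤ_3: m(0) = 0 → root; m(1) = 0 → root; m(2) = 1.
m(0) = 0, so (u) divides m(u); m is reducible.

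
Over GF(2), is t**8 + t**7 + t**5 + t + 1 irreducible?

Write P(t) = t**8 + t**7 + t**5 + t + 1.
Check for roots in GF(2): P(0) = 1; P(1) = 1.
No roots, so no linear factors.
Monic irreducibles of degree 2 over GF(2): t**2 + t + 1.
None of them divide P (all give nonzero remainder).
Monic irreducibles of degree 3 over GF(2): t**3 + t + 1, t**3 + t**2 + 1.
None of them divide P (all give nonzero remainder).
Monic irreducibles of degree 4 over GF(2): t**4 + t + 1, t**4 + t**3 + 1, t**4 + t**3 + t**2 + t + 1.
None of them divide P (all give nonzero remainder).
No irreducible factor of degree ≤ 4 exists, so P is irreducible over GF(2).

Yes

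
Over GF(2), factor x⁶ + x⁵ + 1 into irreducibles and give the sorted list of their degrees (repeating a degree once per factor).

Write g(x) = x⁶ + x⁵ + 1.
Roots in GF(2): g(0) = 1; g(1) = 1.
Complete factorization: g(x) = (x⁶ + x⁵ + 1).
Factor degrees with multiplicity: 6 = 6.

6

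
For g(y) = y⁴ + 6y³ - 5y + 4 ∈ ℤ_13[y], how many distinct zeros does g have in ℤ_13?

Evaluate at each of the 13 elements of ℤ_13:
g(0) = 4; g(1) = 6; g(2) = 6; g(3) = 11; g(4) = 0 → root; g(5) = 2; g(6) = 5; g(7) = 8; g(8) = 8; g(9) = 0 → root; g(10) = 3; g(11) = 8; g(12) = 4.
Roots: {4, 9}.

2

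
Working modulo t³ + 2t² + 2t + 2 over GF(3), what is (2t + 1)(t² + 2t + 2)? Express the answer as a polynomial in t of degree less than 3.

t^2 + 2t + 1

Multiply in GF(3)[t]: (2t + 1)·(t² + 2t + 2) = 2t³ + 2t² + 2.
Reduce using t³ ≡ t² + t + 1 (mod t³ + 2t² + 2t + 2).
Reduced: t² + 2t + 1.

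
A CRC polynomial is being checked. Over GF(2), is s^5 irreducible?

Write g(s) = s^5.
Check for roots in GF(2): g(0) = 0 → root; g(1) = 1.
g(0) = 0, so (s) divides g(s); g is reducible.

No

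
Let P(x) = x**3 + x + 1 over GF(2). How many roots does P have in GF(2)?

0

Evaluate at each of the 2 elements of GF(2):
P(0) = 1; P(1) = 1.
No element is a root.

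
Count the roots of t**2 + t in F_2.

Write g(t) = t**2 + t.
Evaluate at each of the 2 elements of F_2:
g(0) = 0 → root; g(1) = 0 → root.
Roots: {0, 1}.

2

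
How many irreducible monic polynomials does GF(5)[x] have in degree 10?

976248

By the necklace-counting formula, N_5(10) = (1/10) Σ_{d|10} μ(10/d)·5^d.
Divisors of 10: 1, 2, 5, 10; μ(10/d) for each: 1, -1, -1, 1.
Σ = 5^1 − 5^2 − 5^5 + 5^10 = 9762480.
N = 9762480/10 = 976248.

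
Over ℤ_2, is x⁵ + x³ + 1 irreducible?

Yes

Write g(x) = x⁵ + x³ + 1.
Check for roots in ℤ_2: g(0) = 1; g(1) = 1.
No roots, so no linear factors.
Monic irreducibles of degree 2 over GF(2): x² + x + 1.
None of them divide g (all give nonzero remainder).
No irreducible factor of degree ≤ 2 exists, so g is irreducible over GF(2).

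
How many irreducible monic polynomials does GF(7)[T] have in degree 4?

By the necklace-counting formula, N_7(4) = (1/4) Σ_{d|4} μ(4/d)·7^d.
Divisors of 4: 1, 2, 4; μ(4/d) for each: 0, -1, 1.
Σ = − 7^2 + 7^4 = 2352.
N = 2352/4 = 588.

588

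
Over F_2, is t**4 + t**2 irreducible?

Write h(t) = t**4 + t**2.
Check for roots in F_2: h(0) = 0 → root; h(1) = 0 → root.
h(0) = 0, so (t) divides h(t); h is reducible.

No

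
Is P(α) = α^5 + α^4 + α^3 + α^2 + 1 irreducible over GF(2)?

Yes

Check for roots in GF(2): P(0) = 1; P(1) = 1.
No roots, so no linear factors.
Monic irreducibles of degree 2 over GF(2): α^2 + α + 1.
None of them divide P (all give nonzero remainder).
No irreducible factor of degree ≤ 2 exists, so P is irreducible over GF(2).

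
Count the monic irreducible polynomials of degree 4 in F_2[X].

3

x^(2^4) − x is the product of all monic irreducibles of degree dividing 4; Möbius inversion gives N = (1/4) Σ μ(4/d)·2^d.
Divisors of 4: 1, 2, 4; μ(4/d) for each: 0, -1, 1.
Σ = − 2^2 + 2^4 = 12.
N = 12/4 = 3.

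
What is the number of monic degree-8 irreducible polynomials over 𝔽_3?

The number of monic irreducibles of degree 8 over GF(3) is (1/8)·Σ_{d∣8} μ(8/d) 3^d.
Divisors of 8: 1, 2, 4, 8; μ(8/d) for each: 0, 0, -1, 1.
Σ = − 3^4 + 3^8 = 6480.
N = 6480/8 = 810.

810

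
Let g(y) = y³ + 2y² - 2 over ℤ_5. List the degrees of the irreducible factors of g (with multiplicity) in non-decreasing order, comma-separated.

3

Roots in ℤ_5: g(0) = 3; g(1) = 1; g(2) = 4; g(3) = 3; g(4) = 4.
Complete factorization: g(y) = (y³ + 2y² - 2).
Factor degrees with multiplicity: 3 = 3.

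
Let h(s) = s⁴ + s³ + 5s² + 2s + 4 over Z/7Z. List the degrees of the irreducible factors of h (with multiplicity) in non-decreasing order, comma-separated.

1, 1, 2

Linear factors from roots: (s + 2), (s + 1).
Complete factorization: h(s) = (s + 1)·(s + 2)·(s² + 5s + 2).
Factor degrees with multiplicity: 1 + 1 + 2 = 4.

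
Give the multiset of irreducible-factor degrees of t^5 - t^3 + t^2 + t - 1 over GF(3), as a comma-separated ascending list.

Write f(t) = t^5 - t^3 + t^2 + t - 1.
Roots in GF(3): f(0) = 2; f(1) = 1; f(2) = 2.
Complete factorization: f(t) = (t^5 - t^3 + t^2 + t - 1).
Factor degrees with multiplicity: 5 = 5.

5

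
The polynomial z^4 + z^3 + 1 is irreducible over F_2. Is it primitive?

Write f(z) = z^4 + z^3 + 1.
|GF(2^4)^×| = 2^4 − 1 = 15. Prime factorization: 15 = 3·5.
f is primitive ⇔ z has order 15 in GF(2)[z]/(f), i.e. z^(15/q) ≠ 1 for each prime q | 15.
z^(5) mod f = z^3 + z + 1.
z^(3) mod f = z^3.
None equal 1, so z has full order 15; f is primitive.

Yes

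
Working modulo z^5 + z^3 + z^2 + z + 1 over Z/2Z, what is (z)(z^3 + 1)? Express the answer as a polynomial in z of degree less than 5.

z^4 + z

Multiply in Z/2Z[z]: (z)·(z^3 + 1) = z^4 + z.
Reduced: z^4 + z.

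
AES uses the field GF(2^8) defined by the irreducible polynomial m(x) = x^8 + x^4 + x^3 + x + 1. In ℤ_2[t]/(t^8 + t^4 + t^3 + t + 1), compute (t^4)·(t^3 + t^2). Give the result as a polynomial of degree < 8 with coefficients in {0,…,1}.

Multiply in ℤ_2[t]: (t^4)·(t^3 + t^2) = t^7 + t^6.
Reduced: t^7 + t^6.

t^7 + t^6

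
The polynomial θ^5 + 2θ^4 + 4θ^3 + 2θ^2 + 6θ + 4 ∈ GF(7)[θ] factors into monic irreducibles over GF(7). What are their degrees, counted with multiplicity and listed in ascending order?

1, 2, 2

Write f(θ) = θ^5 + 2θ^4 + 4θ^3 + 2θ^2 + 6θ + 4.
Linear factors from roots: (θ + 4).
Complete factorization: f(θ) = (θ + 4)·(θ^2 + θ + 3)·(θ^2 + 4θ + 5).
Factor degrees with multiplicity: 1 + 2 + 2 = 5.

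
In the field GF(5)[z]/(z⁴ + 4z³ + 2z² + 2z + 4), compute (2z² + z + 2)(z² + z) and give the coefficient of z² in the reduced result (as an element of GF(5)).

4

Multiply in GF(5)[z]: (2z² + z + 2)·(z² + z) = 2z⁴ + 3z³ + 3z² + 2z.
Reduce using z⁴ ≡ z³ + 3z² + 3z + 1 (mod z⁴ + 4z³ + 2z² + 2z + 4).
Reduced: 4z² + 3z + 2.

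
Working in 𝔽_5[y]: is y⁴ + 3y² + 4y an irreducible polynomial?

Write h(y) = y⁴ + 3y² + 4y.
Check for roots in 𝔽_5: h(0) = 0 → root; h(1) = 3; h(2) = 1; h(3) = 0 → root; h(4) = 0 → root.
h(0) = 0, so (y) divides h(y); h is reducible.

No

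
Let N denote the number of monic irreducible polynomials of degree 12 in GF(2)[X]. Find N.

335

x^(2^12) − x is the product of all monic irreducibles of degree dividing 12; Möbius inversion gives N = (1/12) Σ μ(12/d)·2^d.
Divisors of 12: 1, 2, 3, 4, 6, 12; μ(12/d) for each: 0, 1, 0, -1, -1, 1.
Σ = 2^2 − 2^4 − 2^6 + 2^12 = 4020.
N = 4020/12 = 335.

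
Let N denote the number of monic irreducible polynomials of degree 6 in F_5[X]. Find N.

2580

x^(5^6) − x is the product of all monic irreducibles of degree dividing 6; Möbius inversion gives N = (1/6) Σ μ(6/d)·5^d.
Divisors of 6: 1, 2, 3, 6; μ(6/d) for each: 1, -1, -1, 1.
Σ = 5^1 − 5^2 − 5^3 + 5^6 = 15480.
N = 15480/6 = 2580.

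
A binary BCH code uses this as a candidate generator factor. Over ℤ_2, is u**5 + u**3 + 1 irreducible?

Yes

Write f(u) = u**5 + u**3 + 1.
Check for roots in ℤ_2: f(0) = 1; f(1) = 1.
No roots, so no linear factors.
Monic irreducibles of degree 2 over GF(2): u**2 + u + 1.
None of them divide f (all give nonzero remainder).
No irreducible factor of degree ≤ 2 exists, so f is irreducible over GF(2).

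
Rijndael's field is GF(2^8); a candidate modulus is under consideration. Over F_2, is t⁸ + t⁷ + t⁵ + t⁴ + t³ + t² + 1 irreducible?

Write f(t) = t⁸ + t⁷ + t⁵ + t⁴ + t³ + t² + 1.
Check for roots in F_2: f(0) = 1; f(1) = 1.
No roots, so no linear factors.
Monic irreducibles of degree 2 over GF(2): t² + t + 1.
None of them divide f (all give nonzero remainder).
Monic irreducibles of degree 3 over GF(2): t³ + t + 1, t³ + t² + 1.
None of them divide f (all give nonzero remainder).
Monic irreducibles of degree 4 over GF(2): t⁴ + t + 1, t⁴ + t³ + 1, t⁴ + t³ + t² + t + 1.
None of them divide f (all give nonzero remainder).
No irreducible factor of degree ≤ 4 exists, so f is irreducible over GF(2).

Yes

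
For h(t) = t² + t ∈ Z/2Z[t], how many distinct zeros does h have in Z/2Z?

2

Evaluate at each of the 2 elements of Z/2Z:
h(0) = 0 → root; h(1) = 0 → root.
Roots: {0, 1}.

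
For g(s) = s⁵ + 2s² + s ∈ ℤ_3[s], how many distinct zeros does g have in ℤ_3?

2

Evaluate at each of the 3 elements of ℤ_3:
g(0) = 0 → root; g(1) = 1; g(2) = 0 → root.
Roots: {0, 2}.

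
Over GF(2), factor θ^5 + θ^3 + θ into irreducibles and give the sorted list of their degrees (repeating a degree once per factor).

Write g(θ) = θ^5 + θ^3 + θ.
Roots in GF(2): g(0) = 0 → root; g(1) = 1.
Linear factors from roots: (θ).
Complete factorization: g(θ) = (θ)·(θ^2 + θ + 1)^2.
Factor degrees with multiplicity: 1 + 2 + 2 = 5.

1, 2, 2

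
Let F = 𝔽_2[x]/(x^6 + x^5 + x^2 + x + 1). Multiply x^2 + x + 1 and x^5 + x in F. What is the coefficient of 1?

0

Multiply in 𝔽_2[x]: (x^2 + x + 1)·(x^5 + x) = x^7 + x^6 + x^5 + x^3 + x^2 + x.
Reduce using x^6 ≡ x^5 + x^2 + x + 1 (mod x^6 + x^5 + x^2 + x + 1).
Reduced: x^5.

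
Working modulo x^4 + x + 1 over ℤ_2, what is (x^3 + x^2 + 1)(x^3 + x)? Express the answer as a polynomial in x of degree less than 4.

Multiply in ℤ_2[x]: (x^3 + x^2 + 1)·(x^3 + x) = x^6 + x^5 + x^4 + x.
Reduce using x^4 ≡ x + 1 (mod x^4 + x + 1).
Reduced: x^3 + x + 1.

x^3 + x + 1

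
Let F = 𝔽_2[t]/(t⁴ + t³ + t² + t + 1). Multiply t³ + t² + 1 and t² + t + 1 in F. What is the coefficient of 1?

Multiply in 𝔽_2[t]: (t³ + t² + 1)·(t² + t + 1) = t⁵ + t + 1.
Reduce using t⁴ ≡ t³ + t² + t + 1 (mod t⁴ + t³ + t² + t + 1).
Reduced: t.

0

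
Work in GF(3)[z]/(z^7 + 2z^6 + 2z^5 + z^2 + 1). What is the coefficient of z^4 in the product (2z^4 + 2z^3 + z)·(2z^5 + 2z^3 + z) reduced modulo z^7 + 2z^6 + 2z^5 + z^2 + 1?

0

Multiply in GF(3)[z]: (2z^4 + 2z^3 + z)·(2z^5 + 2z^3 + z) = z^9 + z^8 + z^7 + 2z^5 + z^4 + z^2.
Reduce using z^7 ≡ z^6 + z^5 + 2z^2 + 2 (mod z^7 + 2z^6 + 2z^5 + z^2 + 1).
Reduced: z^3 + 2z^2 + z + 2.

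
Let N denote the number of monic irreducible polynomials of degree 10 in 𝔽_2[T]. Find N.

99

By the necklace-counting formula, N_2(10) = (1/10) Σ_{d|10} μ(10/d)·2^d.
Divisors of 10: 1, 2, 5, 10; μ(10/d) for each: 1, -1, -1, 1.
Σ = 2^1 − 2^2 − 2^5 + 2^10 = 990.
N = 990/10 = 99.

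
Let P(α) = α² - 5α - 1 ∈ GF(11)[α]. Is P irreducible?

Yes

Check each element of GF(11) for a root: P(0)=10, P(1)=6, P(2)=4, P(3)=4, P(4)=6, P(5)=10, P(6)=5, P(7)=2, P(8)=1, P(9)=2, P(10)=5.
No roots. A degree-2 polynomial over a field with no linear factor is irreducible.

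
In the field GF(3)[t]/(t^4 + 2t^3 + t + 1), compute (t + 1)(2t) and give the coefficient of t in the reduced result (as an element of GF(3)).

Multiply in GF(3)[t]: (t + 1)·(2t) = 2t^2 + 2t.
Reduced: 2t^2 + 2t.

2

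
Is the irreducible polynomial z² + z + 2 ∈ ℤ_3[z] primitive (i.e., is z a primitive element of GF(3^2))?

Yes

Write f(z) = z² + z + 2.
|GF(3^2)^×| = 3^2 − 1 = 8. Prime factorization: 8 = 2^3.
f is primitive ⇔ z has order 8 in GF(3)[z]/(f), i.e. z^(8/q) ≠ 1 for each prime q | 8.
z^(4) mod f = 2.
None equal 1, so z has full order 8; f is primitive.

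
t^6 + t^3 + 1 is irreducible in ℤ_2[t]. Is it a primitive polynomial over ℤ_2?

No

Write f(t) = t^6 + t^3 + 1.
|GF(2^6)^×| = 2^6 − 1 = 63. Prime factorization: 63 = 3^2·7.
f is primitive ⇔ t has order 63 in GF(2)[t]/(f), i.e. t^(63/q) ≠ 1 for each prime q | 63.
t^(21) mod f = t^3.
t^(9) mod f = 1
Since t^(9) = 1, the order of t divides 9 < 63; not primitive.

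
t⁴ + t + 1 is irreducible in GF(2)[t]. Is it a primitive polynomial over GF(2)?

Write f(t) = t⁴ + t + 1.
|GF(2^4)^×| = 2^4 − 1 = 15. Prime factorization: 15 = 3·5.
f is primitive ⇔ t has order 15 in GF(2)[t]/(f), i.e. t^(15/q) ≠ 1 for each prime q | 15.
t^(5) mod f = t² + t.
t^(3) mod f = t³.
None equal 1, so t has full order 15; f is primitive.

Yes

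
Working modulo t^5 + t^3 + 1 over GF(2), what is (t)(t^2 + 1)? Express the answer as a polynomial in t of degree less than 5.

t^3 + t

Multiply in GF(2)[t]: (t)·(t^2 + 1) = t^3 + t.
Reduced: t^3 + t.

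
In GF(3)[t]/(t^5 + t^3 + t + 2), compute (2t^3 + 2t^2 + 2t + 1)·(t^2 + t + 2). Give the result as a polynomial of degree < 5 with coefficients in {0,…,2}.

Multiply in GF(3)[t]: (2t^3 + 2t^2 + 2t + 1)·(t^2 + t + 2) = 2t^5 + t^4 + 2t^3 + t^2 + 2t + 2.
Reduce using t^5 ≡ 2t^3 + 2t + 1 (mod t^5 + t^3 + t + 2).
Reduced: t^4 + t^2 + 1.

t^4 + t^2 + 1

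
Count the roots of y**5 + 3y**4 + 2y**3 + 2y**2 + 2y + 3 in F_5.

0

Write h(y) = y**5 + 3y**4 + 2y**3 + 2y**2 + 2y + 3.
Evaluate at each of the 5 elements of F_5:
h(0) = 3; h(1) = 3; h(2) = 1; h(3) = 2; h(4) = 3.
No element is a root.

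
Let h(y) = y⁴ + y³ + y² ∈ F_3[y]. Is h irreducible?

Check for roots in F_3: h(0) = 0 → root; h(1) = 0 → root; h(2) = 1.
h(0) = 0, so (y) divides h(y); h is reducible.

No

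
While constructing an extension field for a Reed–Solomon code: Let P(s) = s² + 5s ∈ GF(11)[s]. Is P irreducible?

Check each element of GF(11) for a root: P(0)=0, P(1)=6, P(2)=3, P(3)=2, P(4)=3, P(5)=6, P(6)=0, P(7)=7, P(8)=5, P(9)=5, P(10)=7.
P(0) = 0, so (s) divides P(s); P is reducible.

No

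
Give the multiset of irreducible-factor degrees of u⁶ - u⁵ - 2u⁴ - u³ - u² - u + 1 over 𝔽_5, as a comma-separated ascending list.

Write g(u) = u⁶ - u⁵ - 2u⁴ - u³ - u² - u + 1.
Roots in 𝔽_5: g(0) = 1; g(1) = 1; g(2) = 2; g(3) = 1; g(4) = 2.
Complete factorization: g(u) = (u⁶ - u⁵ - 2u⁴ - u³ - u² - u + 1).
Factor degrees with multiplicity: 6 = 6.

6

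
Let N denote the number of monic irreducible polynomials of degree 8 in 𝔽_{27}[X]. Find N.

35303625630

By the necklace-counting formula, N_27(8) = (1/8) Σ_{d|8} μ(8/d)·27^d.
Divisors of 8: 1, 2, 4, 8; μ(8/d) for each: 0, 0, -1, 1.
Σ = − 27^4 + 27^8 = 282429005040.
N = 282429005040/8 = 35303625630.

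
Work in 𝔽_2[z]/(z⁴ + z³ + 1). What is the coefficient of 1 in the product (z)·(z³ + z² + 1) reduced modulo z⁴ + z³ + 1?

Multiply in 𝔽_2[z]: (z)·(z³ + z² + 1) = z⁴ + z³ + z.
Reduce using z⁴ ≡ z³ + 1 (mod z⁴ + z³ + 1).
Reduced: z + 1.

1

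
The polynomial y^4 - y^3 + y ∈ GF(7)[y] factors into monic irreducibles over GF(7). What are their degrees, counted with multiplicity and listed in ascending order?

Write f(y) = y^4 - y^3 + y.
Linear factors from roots: (y), (y + 3).
Complete factorization: f(y) = (y)·(y + 3)·(y^2 + 3y - 2).
Factor degrees with multiplicity: 1 + 1 + 2 = 4.

1, 1, 2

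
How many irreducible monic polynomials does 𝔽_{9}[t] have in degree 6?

88440

Gauss's count: N_{9}(6) = (1/6) Σ_{d|6} μ(6/d)·9^d.
Divisors of 6: 1, 2, 3, 6; μ(6/d) for each: 1, -1, -1, 1.
Σ = 9^1 − 9^2 − 9^3 + 9^6 = 530640.
N = 530640/6 = 88440.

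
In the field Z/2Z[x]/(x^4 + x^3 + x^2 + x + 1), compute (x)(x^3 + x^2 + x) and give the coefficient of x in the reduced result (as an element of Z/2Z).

1

Multiply in Z/2Z[x]: (x)·(x^3 + x^2 + x) = x^4 + x^3 + x^2.
Reduce using x^4 ≡ x^3 + x^2 + x + 1 (mod x^4 + x^3 + x^2 + x + 1).
Reduced: x + 1.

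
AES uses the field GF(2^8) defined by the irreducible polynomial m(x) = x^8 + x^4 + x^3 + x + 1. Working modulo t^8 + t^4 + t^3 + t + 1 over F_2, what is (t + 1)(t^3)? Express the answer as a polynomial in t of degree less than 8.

Multiply in F_2[t]: (t + 1)·(t^3) = t^4 + t^3.
Reduced: t^4 + t^3.

t^4 + t^3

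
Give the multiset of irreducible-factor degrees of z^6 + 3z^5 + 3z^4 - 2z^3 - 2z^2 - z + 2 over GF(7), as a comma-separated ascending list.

1, 2, 3

Write g(z) = z^6 + 3z^5 + 3z^4 - 2z^3 - 2z^2 - z + 2.
Linear factors from roots: (z + 2).
Complete factorization: g(z) = (z + 2)·(z^2 + z + 3)·(z^3 - 2z - 2).
Factor degrees with multiplicity: 1 + 2 + 3 = 6.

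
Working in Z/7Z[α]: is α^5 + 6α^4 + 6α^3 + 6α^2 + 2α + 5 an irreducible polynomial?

Yes

Write g(α) = α^5 + 6α^4 + 6α^3 + 6α^2 + 2α + 5.
Check for roots in Z/7Z: g(0) = 5; g(1) = 5; g(2) = 6; g(3) = 4; g(4) = 1; g(5) = 6; g(6) = 1.
No roots, so no linear factors.
Degree-2 irreducible divisors: test the 21 monic irreducibles of degree 2 over GF(7).
None of them divide g (all give nonzero remainder).
No irreducible factor of degree ≤ 2 exists, so g is irreducible over GF(7).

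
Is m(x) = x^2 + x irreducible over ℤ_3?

No

Check for roots in ℤ_3: m(0) = 0 → root; m(1) = 2; m(2) = 0 → root.
m(0) = 0, so (x) divides m(x); m is reducible.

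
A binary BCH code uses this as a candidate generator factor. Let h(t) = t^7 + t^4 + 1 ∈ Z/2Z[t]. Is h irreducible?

Check for roots in Z/2Z: h(0) = 1; h(1) = 1.
No roots, so no linear factors.
Monic irreducibles of degree 2 over GF(2): t^2 + t + 1.
None of them divide h (all give nonzero remainder).
Monic irreducibles of degree 3 over GF(2): t^3 + t + 1, t^3 + t^2 + 1.
None of them divide h (all give nonzero remainder).
No irreducible factor of degree ≤ 3 exists, so h is irreducible over GF(2).

Yes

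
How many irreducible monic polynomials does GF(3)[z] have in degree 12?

44220

By the necklace-counting formula, N_3(12) = (1/12) Σ_{d|12} μ(12/d)·3^d.
Divisors of 12: 1, 2, 3, 4, 6, 12; μ(12/d) for each: 0, 1, 0, -1, -1, 1.
Σ = 3^2 − 3^4 − 3^6 + 3^12 = 530640.
N = 530640/12 = 44220.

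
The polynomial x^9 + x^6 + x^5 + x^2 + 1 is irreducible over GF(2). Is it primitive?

No

Write f(x) = x^9 + x^6 + x^5 + x^2 + 1.
|GF(2^9)^×| = 2^9 − 1 = 511. Prime factorization: 511 = 7·73.
f is primitive ⇔ x has order 511 in GF(2)[x]/(f), i.e. x^(511/q) ≠ 1 for each prime q | 511.
x^(73) mod f = 1
x^(7) mod f = x^7.
Since x^(73) = 1, the order of x divides 73 < 511; not primitive.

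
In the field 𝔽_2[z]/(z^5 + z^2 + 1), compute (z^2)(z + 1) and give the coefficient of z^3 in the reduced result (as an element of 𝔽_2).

1

Multiply in 𝔽_2[z]: (z^2)·(z + 1) = z^3 + z^2.
Reduced: z^3 + z^2.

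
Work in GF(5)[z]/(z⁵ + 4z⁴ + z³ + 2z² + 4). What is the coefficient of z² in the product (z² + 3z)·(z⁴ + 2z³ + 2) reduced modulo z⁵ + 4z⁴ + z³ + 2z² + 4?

Multiply in GF(5)[z]: (z² + 3z)·(z⁴ + 2z³ + 2) = z⁶ + z⁴ + 2z² + z.
Reduce using z⁵ ≡ z⁴ + 4z³ + 3z² + 1 (mod z⁵ + 4z⁴ + z³ + 2z² + 4).
Reduced: z⁴ + 2z³ + 2z + 1.

0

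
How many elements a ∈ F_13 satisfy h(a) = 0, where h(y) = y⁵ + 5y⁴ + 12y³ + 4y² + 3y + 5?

Evaluate at each of the 13 elements of F_13:
h(0) = 5; h(1) = 4; h(2) = 1; h(3) = 8; h(4) = 7; h(5) = 5; h(6) = 11; h(7) = 0 → root; h(8) = 7; h(9) = 0 → root; h(10) = 0 → root; h(11) = 6; h(12) = 11.
Roots: {7, 9, 10}.

3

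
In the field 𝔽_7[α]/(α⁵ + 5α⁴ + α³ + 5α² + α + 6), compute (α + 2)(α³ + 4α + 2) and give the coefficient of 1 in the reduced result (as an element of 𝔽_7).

4

Multiply in 𝔽_7[α]: (α + 2)·(α³ + 4α + 2) = α⁴ + 2α³ + 4α² + 3α + 4.
Reduced: α⁴ + 2α³ + 4α² + 3α + 4.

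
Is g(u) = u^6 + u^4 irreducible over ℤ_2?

No

Check for roots in ℤ_2: g(0) = 0 → root; g(1) = 0 → root.
g(0) = 0, so (u) divides g(u); g is reducible.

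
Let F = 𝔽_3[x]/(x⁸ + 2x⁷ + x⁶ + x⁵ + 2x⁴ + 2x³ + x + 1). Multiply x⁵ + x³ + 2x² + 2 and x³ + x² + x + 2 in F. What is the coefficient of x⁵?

Multiply in 𝔽_3[x]: (x⁵ + x³ + 2x² + 2)·(x³ + x² + x + 2) = x⁸ + x⁷ + 2x⁶ + 2x⁵ + 2x + 1.
Reduce using x⁸ ≡ x⁷ + 2x⁶ + 2x⁵ + x⁴ + x³ + 2x + 2 (mod x⁸ + 2x⁷ + x⁶ + x⁵ + 2x⁴ + 2x³ + x + 1).
Reduced: 2x⁷ + x⁶ + x⁵ + x⁴ + x³ + x.

1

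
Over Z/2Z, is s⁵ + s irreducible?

Write g(s) = s⁵ + s.
Check for roots in Z/2Z: g(0) = 0 → root; g(1) = 0 → root.
g(0) = 0, so (s) divides g(s); g is reducible.

No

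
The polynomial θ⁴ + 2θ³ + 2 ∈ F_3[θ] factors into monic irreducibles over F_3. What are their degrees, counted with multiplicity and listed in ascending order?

Write g(θ) = θ⁴ + 2θ³ + 2.
Roots in F_3: g(0) = 2; g(1) = 2; g(2) = 1.
Complete factorization: g(θ) = (θ⁴ + 2θ³ + 2).
Factor degrees with multiplicity: 4 = 4.

4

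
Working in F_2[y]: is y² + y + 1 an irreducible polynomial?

Yes

Write g(y) = y² + y + 1.
Check for roots in F_2: g(0) = 1; g(1) = 1.
No roots. A degree-2 polynomial over a field with no linear factor is irreducible.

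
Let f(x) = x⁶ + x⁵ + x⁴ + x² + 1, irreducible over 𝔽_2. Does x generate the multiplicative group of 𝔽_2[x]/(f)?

No

|GF(2^6)^×| = 2^6 − 1 = 63. Prime factorization: 63 = 3^2·7.
f is primitive ⇔ x has order 63 in GF(2)[x]/(f), i.e. x^(63/q) ≠ 1 for each prime q | 63.
x^(21) mod f = 1
x^(9) mod f = x³ + 1.
Since x^(21) = 1, the order of x divides 21 < 63; not primitive.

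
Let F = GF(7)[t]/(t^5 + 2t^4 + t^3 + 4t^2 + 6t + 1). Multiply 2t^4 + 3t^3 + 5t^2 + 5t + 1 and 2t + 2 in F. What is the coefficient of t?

2

Multiply in GF(7)[t]: (2t^4 + 3t^3 + 5t^2 + 5t + 1)·(2t + 2) = 4t^5 + 3t^4 + 2t^3 + 6t^2 + 5t + 2.
Reduce using t^5 ≡ 5t^4 + 6t^3 + 3t^2 + t + 6 (mod t^5 + 2t^4 + t^3 + 4t^2 + 6t + 1).
Reduced: 2t^4 + 5t^3 + 4t^2 + 2t + 5.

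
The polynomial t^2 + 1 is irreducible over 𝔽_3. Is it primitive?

Write f(t) = t^2 + 1.
|GF(3^2)^×| = 3^2 − 1 = 8. Prime factorization: 8 = 2^3.
f is primitive ⇔ t has order 8 in GF(3)[t]/(f), i.e. t^(8/q) ≠ 1 for each prime q | 8.
t^(4) mod f = 1
Since t^(4) = 1, the order of t divides 4 < 8; not primitive.

No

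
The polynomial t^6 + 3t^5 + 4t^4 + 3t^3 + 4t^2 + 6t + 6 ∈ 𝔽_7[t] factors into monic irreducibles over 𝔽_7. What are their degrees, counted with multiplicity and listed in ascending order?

6

Write f(t) = t^6 + 3t^5 + 4t^4 + 3t^3 + 4t^2 + 6t + 6.
Complete factorization: f(t) = (t^6 + 3t^5 + 4t^4 + 3t^3 + 4t^2 + 6t + 6).
Factor degrees with multiplicity: 6 = 6.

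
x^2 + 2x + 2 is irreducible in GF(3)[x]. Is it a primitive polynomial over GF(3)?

Yes

Write f(x) = x^2 + 2x + 2.
|GF(3^2)^×| = 3^2 − 1 = 8. Prime factorization: 8 = 2^3.
f is primitive ⇔ x has order 8 in GF(3)[x]/(f), i.e. x^(8/q) ≠ 1 for each prime q | 8.
x^(4) mod f = 2.
None equal 1, so x has full order 8; f is primitive.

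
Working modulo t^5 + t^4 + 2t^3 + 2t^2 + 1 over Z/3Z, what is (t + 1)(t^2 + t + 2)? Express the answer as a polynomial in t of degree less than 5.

t^3 + 2t^2 + 2

Multiply in Z/3Z[t]: (t + 1)·(t^2 + t + 2) = t^3 + 2t^2 + 2.
Reduced: t^3 + 2t^2 + 2.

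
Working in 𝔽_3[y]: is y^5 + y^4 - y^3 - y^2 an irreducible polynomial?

Write m(y) = y^5 + y^4 - y^3 - y^2.
Check for roots in 𝔽_3: m(0) = 0 → root; m(1) = 0 → root; m(2) = 0 → root.
m(0) = 0, so (y) divides m(y); m is reducible.

No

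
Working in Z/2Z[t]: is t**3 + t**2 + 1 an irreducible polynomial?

Write h(t) = t**3 + t**2 + 1.
Check for roots in Z/2Z: h(0) = 1; h(1) = 1.
No roots. A degree-3 polynomial over a field with no linear factor is irreducible.

Yes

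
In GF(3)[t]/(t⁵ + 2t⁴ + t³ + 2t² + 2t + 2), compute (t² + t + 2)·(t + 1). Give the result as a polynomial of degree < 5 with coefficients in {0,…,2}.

Multiply in GF(3)[t]: (t² + t + 2)·(t + 1) = t³ + 2t² + 2.
Reduced: t³ + 2t² + 2.

t^3 + 2t^2 + 2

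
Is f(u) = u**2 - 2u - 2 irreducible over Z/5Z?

Yes

Check for roots in Z/5Z: f(0) = 3; f(1) = 2; f(2) = 3; f(3) = 1; f(4) = 1.
No roots. A degree-2 polynomial over a field with no linear factor is irreducible.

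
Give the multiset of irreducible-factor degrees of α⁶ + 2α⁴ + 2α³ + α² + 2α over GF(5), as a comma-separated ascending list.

Write g(α) = α⁶ + 2α⁴ + 2α³ + α² + 2α.
Roots in GF(5): g(0) = 0 → root; g(1) = 3; g(2) = 0 → root; g(3) = 0 → root; g(4) = 0 → root.
Linear factors from roots: (α), (α + 3), (α + 2), (α + 1).
Complete factorization: g(α) = (α)·(α + 1)·(α + 2)·(α + 3)·(α² + 4α + 2).
Factor degrees with multiplicity: 1 + 1 + 1 + 1 + 2 = 6.

1, 1, 1, 1, 2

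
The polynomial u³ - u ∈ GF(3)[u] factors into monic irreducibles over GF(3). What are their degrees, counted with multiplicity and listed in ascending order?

1, 1, 1

Write h(u) = u³ - u.
Roots in GF(3): h(0) = 0 → root; h(1) = 0 → root; h(2) = 0 → root.
Linear factors from roots: (u), (u - 1), (u + 1).
Complete factorization: h(u) = (u)·(u + 1)·(u - 1).
Factor degrees with multiplicity: 1 + 1 + 1 = 3.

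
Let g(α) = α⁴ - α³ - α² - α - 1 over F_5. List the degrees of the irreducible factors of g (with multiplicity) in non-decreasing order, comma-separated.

Roots in F_5: g(0) = 4; g(1) = 2; g(2) = 1; g(3) = 1; g(4) = 1.
Complete factorization: g(α) = (α⁴ - α³ - α² - α - 1).
Factor degrees with multiplicity: 4 = 4.

4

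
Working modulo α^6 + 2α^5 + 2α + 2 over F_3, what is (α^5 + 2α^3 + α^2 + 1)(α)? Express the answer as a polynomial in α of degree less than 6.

α^5 + 2α^4 + α^3 + 2α + 1

Multiply in F_3[α]: (α^5 + 2α^3 + α^2 + 1)·(α) = α^6 + 2α^4 + α^3 + α.
Reduce using α^6 ≡ α^5 + α + 1 (mod α^6 + 2α^5 + 2α + 2).
Reduced: α^5 + 2α^4 + α^3 + 2α + 1.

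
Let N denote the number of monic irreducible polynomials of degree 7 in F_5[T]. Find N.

11160

The number of monic irreducibles of degree 7 over GF(5) is (1/7)·Σ_{d∣7} μ(7/d) 5^d.
Divisors of 7: 1, 7; μ(7/d) for each: -1, 1.
Σ = − 5^1 + 5^7 = 78120.
N = 78120/7 = 11160.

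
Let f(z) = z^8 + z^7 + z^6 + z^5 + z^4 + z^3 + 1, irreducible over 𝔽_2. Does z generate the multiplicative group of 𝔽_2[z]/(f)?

|GF(2^8)^×| = 2^8 − 1 = 255. Prime factorization: 255 = 3·5·17.
f is primitive ⇔ z has order 255 in GF(2)[z]/(f), i.e. z^(255/q) ≠ 1 for each prime q | 255.
z^(85) mod f = 1
z^(51) mod f = z^7 + z^5 + z^3 + z^2 + 1.
z^(15) mod f = z^7 + z^6 + z^3 + z + 1.
Since z^(85) = 1, the order of z divides 85 < 255; not primitive.

No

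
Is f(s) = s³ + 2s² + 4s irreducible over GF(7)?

No

Check for roots in GF(7): f(0) = 0 → root; f(1) = 0 → root; f(2) = 3; f(3) = 1; f(4) = 0 → root; f(5) = 6; f(6) = 4.
f(0) = 0, so (s) divides f(s); f is reducible.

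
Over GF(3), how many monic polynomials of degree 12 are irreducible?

44220

x^(3^12) − x is the product of all monic irreducibles of degree dividing 12; Möbius inversion gives N = (1/12) Σ μ(12/d)·3^d.
Divisors of 12: 1, 2, 3, 4, 6, 12; μ(12/d) for each: 0, 1, 0, -1, -1, 1.
Σ = 3^2 − 3^4 − 3^6 + 3^12 = 530640.
N = 530640/12 = 44220.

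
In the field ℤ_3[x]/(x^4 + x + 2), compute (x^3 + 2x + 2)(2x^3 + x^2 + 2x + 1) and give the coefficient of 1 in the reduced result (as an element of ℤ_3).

Multiply in ℤ_3[x]: (x^3 + 2x + 2)·(2x^3 + x^2 + 2x + 1) = 2x^6 + x^5 + x^3 + 2.
Reduce using x^4 ≡ 2x + 1 (mod x^4 + x + 2).
Reduced: 2x^3 + x^2 + x + 2.

2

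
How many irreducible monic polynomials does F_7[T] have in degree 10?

By the necklace-counting formula, N_7(10) = (1/10) Σ_{d|10} μ(10/d)·7^d.
Divisors of 10: 1, 2, 5, 10; μ(10/d) for each: 1, -1, -1, 1.
Σ = 7^1 − 7^2 − 7^5 + 7^10 = 282458400.
N = 282458400/10 = 28245840.

28245840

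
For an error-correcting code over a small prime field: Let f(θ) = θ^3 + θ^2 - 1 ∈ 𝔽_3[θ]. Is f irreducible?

Yes

Check for roots in 𝔽_3: f(0) = 2; f(1) = 1; f(2) = 2.
No roots. A degree-3 polynomial over a field with no linear factor is irreducible.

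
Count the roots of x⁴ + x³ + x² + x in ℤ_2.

Write f(x) = x⁴ + x³ + x² + x.
Evaluate at each of the 2 elements of ℤ_2:
f(0) = 0 → root; f(1) = 0 → root.
Roots: {0, 1}.

2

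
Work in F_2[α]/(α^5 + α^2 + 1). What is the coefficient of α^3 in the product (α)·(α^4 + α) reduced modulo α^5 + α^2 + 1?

Multiply in F_2[α]: (α)·(α^4 + α) = α^5 + α^2.
Reduce using α^5 ≡ α^2 + 1 (mod α^5 + α^2 + 1).
Reduced: 1.

0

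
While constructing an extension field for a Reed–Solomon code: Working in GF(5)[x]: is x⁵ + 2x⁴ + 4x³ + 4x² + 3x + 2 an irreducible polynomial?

Write g(x) = x⁵ + 2x⁴ + 4x³ + 4x² + 3x + 2.
Check for roots in GF(5): g(0) = 2; g(1) = 1; g(2) = 0 → root; g(3) = 0 → root; g(4) = 0 → root.
g(2) = 0, so (x − 2) divides g(x); g is reducible.

No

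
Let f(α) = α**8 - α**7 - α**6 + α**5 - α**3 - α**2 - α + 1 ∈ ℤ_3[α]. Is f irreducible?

Check for roots in ℤ_3: f(0) = 1; f(1) = 1; f(2) = 2.
No roots, so no linear factors.
Monic irreducibles of degree 2 over GF(3): α**2 + 1, α**2 + α - 1, α**2 - α - 1.
None of them divide f (all give nonzero remainder).
Degree-3 irreducible divisors: test the 8 monic irreducibles of degree 3 over GF(3).
None of them divide f (all give nonzero remainder).
Degree-4 irreducible divisors: test the 18 monic irreducibles of degree 4 over GF(3).
None of them divide f (all give nonzero remainder).
No irreducible factor of degree ≤ 4 exists, so f is irreducible over GF(3).

Yes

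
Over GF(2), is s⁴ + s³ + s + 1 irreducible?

Write h(s) = s⁴ + s³ + s + 1.
Check for roots in GF(2): h(0) = 1; h(1) = 0 → root.
h(1) = 0, so (s − 1) divides h(s); h is reducible.

No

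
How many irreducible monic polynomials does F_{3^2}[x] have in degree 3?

The number of monic irreducibles of degree 3 over GF(9) is (1/3)·Σ_{d∣3} μ(3/d) 9^d.
Divisors of 3: 1, 3; μ(3/d) for each: -1, 1.
Σ = − 9^1 + 9^3 = 720.
N = 720/3 = 240.

240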